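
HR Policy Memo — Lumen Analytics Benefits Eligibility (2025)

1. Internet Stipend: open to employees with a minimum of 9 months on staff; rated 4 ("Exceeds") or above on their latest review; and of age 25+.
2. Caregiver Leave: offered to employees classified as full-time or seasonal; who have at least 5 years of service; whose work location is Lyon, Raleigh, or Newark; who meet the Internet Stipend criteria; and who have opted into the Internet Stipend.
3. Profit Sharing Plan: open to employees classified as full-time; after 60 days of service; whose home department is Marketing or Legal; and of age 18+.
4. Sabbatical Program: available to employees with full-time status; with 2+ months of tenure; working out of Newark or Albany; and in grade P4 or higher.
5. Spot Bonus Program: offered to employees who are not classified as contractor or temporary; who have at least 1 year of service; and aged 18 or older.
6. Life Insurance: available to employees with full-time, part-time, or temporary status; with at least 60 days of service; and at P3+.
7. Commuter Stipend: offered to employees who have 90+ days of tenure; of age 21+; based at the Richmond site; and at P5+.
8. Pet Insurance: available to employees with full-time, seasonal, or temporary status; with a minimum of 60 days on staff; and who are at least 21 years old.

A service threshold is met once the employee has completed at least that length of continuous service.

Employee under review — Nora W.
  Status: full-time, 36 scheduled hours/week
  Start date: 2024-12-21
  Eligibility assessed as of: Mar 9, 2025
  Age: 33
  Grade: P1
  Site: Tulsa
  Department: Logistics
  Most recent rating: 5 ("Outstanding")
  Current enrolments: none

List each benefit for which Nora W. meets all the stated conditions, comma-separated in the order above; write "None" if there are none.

Pet Insurance

Service from 2024-12-21 to Mar 9, 2025: 78 days.
Internet Stipend — service 78 days < 9 months (≈270 days) ✗ → not eligible.
Caregiver Leave — status full-time ✓; service 78 days < 5 years (≈1825 days) ✗ → not eligible.
Profit Sharing Plan — status full-time ✓; service 78 days ≥ 60 days ✓; dept Logistics ✗ → not eligible.
Sabbatical Program — status full-time ✓; service 78 days ≥ 2 months (≈60 days) ✓; site Tulsa ✗ (not Newark or Albany) → not eligible.
Spot Bonus Program — status full-time ✓ (not excluded); service 78 days < 1 year (≈365 days) ✗ → not eligible.
Life Insurance — status full-time ✓; service 78 days ≥ 60 days ✓; grade P1 < P3 ✗ → not eligible.
Commuter Stipend — service 78 days < 90 days ✗ → not eligible.
Pet Insurance — status full-time ✓; service 78 days ≥ 60 days ✓; age 33 ≥ 21 ✓ → eligible.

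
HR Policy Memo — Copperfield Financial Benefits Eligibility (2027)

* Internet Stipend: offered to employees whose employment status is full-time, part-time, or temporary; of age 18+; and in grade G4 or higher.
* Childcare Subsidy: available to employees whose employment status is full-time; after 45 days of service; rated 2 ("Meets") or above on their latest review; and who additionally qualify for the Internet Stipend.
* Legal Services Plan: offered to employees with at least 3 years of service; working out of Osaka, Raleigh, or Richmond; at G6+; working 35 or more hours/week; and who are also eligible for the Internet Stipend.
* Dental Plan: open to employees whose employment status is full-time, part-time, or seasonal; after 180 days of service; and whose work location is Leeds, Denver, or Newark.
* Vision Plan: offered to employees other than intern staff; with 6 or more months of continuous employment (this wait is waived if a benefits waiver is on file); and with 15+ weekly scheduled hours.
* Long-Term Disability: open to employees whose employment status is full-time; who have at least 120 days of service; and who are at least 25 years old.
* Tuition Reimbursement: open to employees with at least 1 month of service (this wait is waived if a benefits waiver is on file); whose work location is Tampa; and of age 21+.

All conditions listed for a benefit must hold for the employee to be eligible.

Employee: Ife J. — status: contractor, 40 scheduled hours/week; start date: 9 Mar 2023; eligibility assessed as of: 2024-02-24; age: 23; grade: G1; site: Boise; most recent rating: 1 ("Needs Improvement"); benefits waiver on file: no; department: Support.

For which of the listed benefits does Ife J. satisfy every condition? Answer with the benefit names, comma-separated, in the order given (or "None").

Vision Plan

Service from 9 Mar 2023 to 2024-02-24: 352 days.
Internet Stipend — status contractor ✗ (requires full-time, part-time, or temporary) → not eligible.
Childcare Subsidy — status contractor ✗ (requires full-time) → not eligible.
Legal Services Plan — service 352 days < 3 years (≈1095 days) ✗ → not eligible.
Dental Plan — status contractor ✗ (requires full-time, part-time, or seasonal) → not eligible.
Vision Plan — status contractor ✓ (not excluded); no waiver, service 352 days ≥ 6 months (≈180 days) ✓; 40 hrs/wk ≥ 15 ✓ → eligible.
Long-Term Disability — status contractor ✗ (requires full-time) → not eligible.
Tuition Reimbursement — no waiver, service 352 days ≥ 1 month (≈30 days) ✓; site Boise ✗ (not Tampa) → not eligible.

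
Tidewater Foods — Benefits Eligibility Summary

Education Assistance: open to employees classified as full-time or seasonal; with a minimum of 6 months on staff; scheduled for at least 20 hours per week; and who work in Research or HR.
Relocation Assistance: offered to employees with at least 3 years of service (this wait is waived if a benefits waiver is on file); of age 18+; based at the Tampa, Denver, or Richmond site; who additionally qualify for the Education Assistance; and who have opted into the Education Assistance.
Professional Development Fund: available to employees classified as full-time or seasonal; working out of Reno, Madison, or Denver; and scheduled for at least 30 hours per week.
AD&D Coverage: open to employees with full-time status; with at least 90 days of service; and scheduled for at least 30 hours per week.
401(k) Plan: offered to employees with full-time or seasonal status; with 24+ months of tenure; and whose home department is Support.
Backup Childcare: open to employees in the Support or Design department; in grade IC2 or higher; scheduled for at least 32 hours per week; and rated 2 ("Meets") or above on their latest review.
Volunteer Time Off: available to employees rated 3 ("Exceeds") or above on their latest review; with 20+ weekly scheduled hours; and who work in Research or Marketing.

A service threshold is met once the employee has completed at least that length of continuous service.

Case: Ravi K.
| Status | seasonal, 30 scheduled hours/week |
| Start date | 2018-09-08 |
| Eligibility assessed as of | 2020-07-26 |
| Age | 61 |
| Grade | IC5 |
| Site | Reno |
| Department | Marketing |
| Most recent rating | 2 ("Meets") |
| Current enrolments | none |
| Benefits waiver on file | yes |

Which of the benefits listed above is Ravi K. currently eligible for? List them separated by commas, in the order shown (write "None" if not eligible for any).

Service from 2018-09-08 to 2020-07-26: 687 days.
Education Assistance — status seasonal ✓; service 687 days ≥ 6 months (≈180 days) ✓; 30 hrs/wk ≥ 20 ✓; dept Marketing ✗ → not eligible.
Relocation Assistance — benefits waiver on file ✓; age 61 ≥ 18 ✓; site Reno ✗ (not Tampa, Denver, or Richmond) → not eligible.
Professional Development Fund — status seasonal ✓; site Reno ✓; 30 hrs/wk ≥ 30 ✓ → eligible.
AD&D Coverage — status seasonal ✗ (requires full-time) → not eligible.
401(k) Plan — status seasonal ✓; service 687 days < 24 months (≈720 days) ✗ → not eligible.
Backup Childcare — dept Marketing ✗ → not eligible.
Volunteer Time Off — rating 2 < 3 ✗ → not eligible.

Professional Development Fund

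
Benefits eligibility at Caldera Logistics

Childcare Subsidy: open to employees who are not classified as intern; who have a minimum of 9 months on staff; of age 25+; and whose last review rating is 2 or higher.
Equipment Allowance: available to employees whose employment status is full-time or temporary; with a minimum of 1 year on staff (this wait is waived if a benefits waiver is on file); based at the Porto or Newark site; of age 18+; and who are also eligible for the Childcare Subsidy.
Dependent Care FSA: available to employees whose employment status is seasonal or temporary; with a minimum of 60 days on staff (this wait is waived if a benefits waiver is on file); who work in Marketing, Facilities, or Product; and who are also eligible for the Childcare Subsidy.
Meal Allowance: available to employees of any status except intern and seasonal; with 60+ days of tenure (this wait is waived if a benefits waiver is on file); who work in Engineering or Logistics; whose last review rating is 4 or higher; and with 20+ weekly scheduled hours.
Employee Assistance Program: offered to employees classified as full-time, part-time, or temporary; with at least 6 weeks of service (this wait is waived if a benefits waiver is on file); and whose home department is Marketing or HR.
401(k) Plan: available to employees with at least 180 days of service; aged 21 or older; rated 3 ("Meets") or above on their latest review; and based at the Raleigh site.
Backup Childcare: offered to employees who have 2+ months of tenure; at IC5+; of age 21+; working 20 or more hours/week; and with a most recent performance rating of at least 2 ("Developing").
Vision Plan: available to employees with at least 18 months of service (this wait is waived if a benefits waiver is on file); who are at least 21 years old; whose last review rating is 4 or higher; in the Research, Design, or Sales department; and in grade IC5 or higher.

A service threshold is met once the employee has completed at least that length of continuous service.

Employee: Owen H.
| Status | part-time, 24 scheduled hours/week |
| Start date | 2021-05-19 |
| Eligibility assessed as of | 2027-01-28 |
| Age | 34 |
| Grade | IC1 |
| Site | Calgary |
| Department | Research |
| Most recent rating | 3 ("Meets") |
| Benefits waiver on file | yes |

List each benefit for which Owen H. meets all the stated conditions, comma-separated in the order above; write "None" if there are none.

Childcare Subsidy

Service from 2021-05-19 to 2027-01-28: 2080 days.
Childcare Subsidy — status part-time ✓ (not excluded); service 2080 days ≥ 9 months (≈270 days) ✓; age 34 ≥ 25 ✓; rating 3 ≥ 2 ✓ → eligible.
Equipment Allowance — status part-time ✗ (requires full-time or temporary) → not eligible.
Dependent Care FSA — status part-time ✗ (requires seasonal or temporary) → not eligible.
Meal Allowance — status part-time ✓ (not excluded); benefits waiver on file ✓; dept Research ✗ → not eligible.
Employee Assistance Program — status part-time ✓; benefits waiver on file ✓; dept Research ✗ → not eligible.
401(k) Plan — service 2080 days ≥ 180 days ✓; age 34 ≥ 21 ✓; rating 3 ≥ 3 ✓; site Calgary ✗ (not Raleigh) → not eligible.
Backup Childcare — service 2080 days ≥ 2 months (≈60 days) ✓; grade IC1 < IC5 ✗ → not eligible.
Vision Plan — benefits waiver on file ✓; age 34 ≥ 21 ✓; rating 3 < 4 ✗ → not eligible.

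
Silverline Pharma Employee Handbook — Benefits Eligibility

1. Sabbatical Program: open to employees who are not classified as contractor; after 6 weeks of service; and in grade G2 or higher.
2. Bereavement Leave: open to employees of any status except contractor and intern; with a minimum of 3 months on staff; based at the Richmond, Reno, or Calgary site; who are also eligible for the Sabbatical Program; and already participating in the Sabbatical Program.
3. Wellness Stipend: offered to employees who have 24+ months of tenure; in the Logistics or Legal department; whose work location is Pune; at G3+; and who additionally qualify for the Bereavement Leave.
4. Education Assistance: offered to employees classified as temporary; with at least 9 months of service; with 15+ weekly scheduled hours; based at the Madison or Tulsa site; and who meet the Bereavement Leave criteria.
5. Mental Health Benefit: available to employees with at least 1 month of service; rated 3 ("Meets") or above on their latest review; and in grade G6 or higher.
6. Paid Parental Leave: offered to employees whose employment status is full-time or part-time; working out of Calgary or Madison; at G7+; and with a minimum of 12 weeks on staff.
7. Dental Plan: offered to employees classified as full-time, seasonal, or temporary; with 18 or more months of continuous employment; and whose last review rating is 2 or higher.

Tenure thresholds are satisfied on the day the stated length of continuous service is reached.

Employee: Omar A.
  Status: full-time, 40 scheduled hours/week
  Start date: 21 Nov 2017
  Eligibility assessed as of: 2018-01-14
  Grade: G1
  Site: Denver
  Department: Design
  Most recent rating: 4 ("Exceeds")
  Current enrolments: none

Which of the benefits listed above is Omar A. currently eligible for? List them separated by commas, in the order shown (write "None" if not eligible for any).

None

Service from 21 Nov 2017 to 2018-01-14: 54 days.
Sabbatical Program — status full-time ✓ (not excluded); service 54 days ≥ 6 weeks (≈42 days) ✓; grade G1 < G2 ✗ → not eligible.
Bereavement Leave — status full-time ✓ (not excluded); service 54 days < 3 months (≈90 days) ✗ → not eligible.
Wellness Stipend — service 54 days < 24 months (≈720 days) ✗ → not eligible.
Education Assistance — status full-time ✗ (requires temporary) → not eligible.
Mental Health Benefit — service 54 days ≥ 1 month (≈30 days) ✓; rating 4 ≥ 3 ✓; grade G1 < G6 ✗ → not eligible.
Paid Parental Leave — status full-time ✓; site Denver ✗ (not Calgary or Madison) → not eligible.
Dental Plan — status full-time ✓; service 54 days < 18 months (≈540 days) ✗ → not eligible.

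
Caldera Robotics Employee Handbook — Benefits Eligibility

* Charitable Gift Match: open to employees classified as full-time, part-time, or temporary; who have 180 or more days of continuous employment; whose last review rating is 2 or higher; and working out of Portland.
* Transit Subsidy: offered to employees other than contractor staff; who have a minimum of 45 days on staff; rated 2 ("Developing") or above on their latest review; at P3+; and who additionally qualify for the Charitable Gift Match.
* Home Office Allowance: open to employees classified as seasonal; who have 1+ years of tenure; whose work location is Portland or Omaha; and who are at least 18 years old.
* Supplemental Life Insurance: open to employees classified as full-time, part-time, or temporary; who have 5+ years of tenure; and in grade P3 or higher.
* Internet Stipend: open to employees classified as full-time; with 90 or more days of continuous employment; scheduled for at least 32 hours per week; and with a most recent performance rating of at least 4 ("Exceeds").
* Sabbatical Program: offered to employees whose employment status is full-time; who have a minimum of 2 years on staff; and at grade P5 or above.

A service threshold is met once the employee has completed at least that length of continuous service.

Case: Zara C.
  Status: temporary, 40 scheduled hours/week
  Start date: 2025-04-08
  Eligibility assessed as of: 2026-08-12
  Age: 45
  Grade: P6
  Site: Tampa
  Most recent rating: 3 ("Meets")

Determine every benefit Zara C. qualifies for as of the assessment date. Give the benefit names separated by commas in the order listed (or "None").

None

Service from 2025-04-08 to 2026-08-12: 491 days.
Charitable Gift Match — status temporary ✓; service 491 days ≥ 180 days ✓; rating 3 ≥ 2 ✓; site Tampa ✗ (not Portland) → not eligible.
Transit Subsidy — status temporary ✓ (not excluded); service 491 days ≥ 45 days ✓; rating 3 ≥ 2 ✓; grade P6 ≥ P3 ✓; not eligible for Charitable Gift Match ✗ → not eligible.
Home Office Allowance — status temporary ✗ (requires seasonal) → not eligible.
Supplemental Life Insurance — status temporary ✓; service 491 days < 5 years (≈1825 days) ✗ → not eligible.
Internet Stipend — status temporary ✗ (requires full-time) → not eligible.
Sabbatical Program — status temporary ✗ (requires full-time) → not eligible.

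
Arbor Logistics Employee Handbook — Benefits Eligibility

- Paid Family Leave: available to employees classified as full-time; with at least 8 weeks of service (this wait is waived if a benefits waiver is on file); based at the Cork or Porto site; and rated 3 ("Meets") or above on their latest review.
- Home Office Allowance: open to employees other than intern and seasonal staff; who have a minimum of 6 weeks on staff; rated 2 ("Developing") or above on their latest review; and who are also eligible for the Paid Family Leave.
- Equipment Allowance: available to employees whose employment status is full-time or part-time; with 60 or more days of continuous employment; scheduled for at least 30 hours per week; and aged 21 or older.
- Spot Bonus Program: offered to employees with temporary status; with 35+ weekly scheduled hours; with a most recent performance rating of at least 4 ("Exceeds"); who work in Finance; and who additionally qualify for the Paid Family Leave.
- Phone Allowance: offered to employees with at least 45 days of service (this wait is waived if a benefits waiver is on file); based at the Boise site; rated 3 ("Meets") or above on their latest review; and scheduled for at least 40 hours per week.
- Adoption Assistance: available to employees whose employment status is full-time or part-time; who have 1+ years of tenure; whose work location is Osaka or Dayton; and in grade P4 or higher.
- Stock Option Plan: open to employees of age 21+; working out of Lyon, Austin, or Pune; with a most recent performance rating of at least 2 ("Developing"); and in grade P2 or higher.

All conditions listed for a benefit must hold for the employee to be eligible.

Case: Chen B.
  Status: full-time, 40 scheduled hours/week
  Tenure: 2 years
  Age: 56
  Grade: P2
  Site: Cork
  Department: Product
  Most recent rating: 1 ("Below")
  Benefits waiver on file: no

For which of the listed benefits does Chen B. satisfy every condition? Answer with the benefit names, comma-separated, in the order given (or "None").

Equipment Allowance

Paid Family Leave — status full-time ✓; no waiver, service 2 years ≥ 8 weeks (≈56 days) ✓; site Cork ✓; rating 1 < 3 ✗ → not eligible.
Home Office Allowance — status full-time ✓ (not excluded); service 2 years ≥ 6 weeks (≈42 days) ✓; rating 1 < 2 ✗ → not eligible.
Equipment Allowance — status full-time ✓; service 2 years ≥ 60 days ✓; 40 hrs/wk ≥ 30 ✓; age 56 ≥ 21 ✓ → eligible.
Spot Bonus Program — status full-time ✗ (requires temporary) → not eligible.
Phone Allowance — no waiver, service 2 years ≥ 45 days ✓; site Cork ✗ (not Boise) → not eligible.
Adoption Assistance — status full-time ✓; service 2 years ≥ 1 year ✓; site Cork ✗ (not Osaka or Dayton) → not eligible.
Stock Option Plan — age 56 ≥ 21 ✓; site Cork ✗ (not Lyon, Austin, or Pune) → not eligible.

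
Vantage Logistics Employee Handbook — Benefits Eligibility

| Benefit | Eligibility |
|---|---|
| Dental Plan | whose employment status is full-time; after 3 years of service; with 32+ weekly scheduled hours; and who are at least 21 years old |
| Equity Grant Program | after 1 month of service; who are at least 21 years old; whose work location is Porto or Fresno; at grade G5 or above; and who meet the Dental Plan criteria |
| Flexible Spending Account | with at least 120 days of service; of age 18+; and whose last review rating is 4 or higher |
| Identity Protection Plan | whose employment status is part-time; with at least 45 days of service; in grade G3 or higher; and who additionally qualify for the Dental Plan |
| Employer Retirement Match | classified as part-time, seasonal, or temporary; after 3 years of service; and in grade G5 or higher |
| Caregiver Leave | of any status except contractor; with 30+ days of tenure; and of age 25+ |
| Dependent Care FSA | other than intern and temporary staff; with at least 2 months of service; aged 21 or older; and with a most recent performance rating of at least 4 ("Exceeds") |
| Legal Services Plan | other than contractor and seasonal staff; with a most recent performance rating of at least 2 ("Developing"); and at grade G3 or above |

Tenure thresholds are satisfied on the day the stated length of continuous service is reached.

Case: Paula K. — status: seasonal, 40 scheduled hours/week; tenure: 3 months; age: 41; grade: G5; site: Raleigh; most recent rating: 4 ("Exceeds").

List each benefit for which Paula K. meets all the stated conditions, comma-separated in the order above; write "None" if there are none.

Dental Plan — status seasonal ✗ (requires full-time) → not eligible.
Equity Grant Program — service 3 months ≥ 1 month ✓; age 41 ≥ 21 ✓; site Raleigh ✗ (not Porto or Fresno) → not eligible.
Flexible Spending Account — service 3 months < 120 days ✗ → not eligible.
Identity Protection Plan — status seasonal ✗ (requires part-time) → not eligible.
Employer Retirement Match — status seasonal ✓; service 3 months < 3 years (≈1095 days) ✗ → not eligible.
Caregiver Leave — status seasonal ✓ (not excluded); service 3 months ≥ 30 days ✓; age 41 ≥ 25 ✓ → eligible.
Dependent Care FSA — status seasonal ✓ (not excluded); service 3 months ≥ 2 months ✓; age 41 ≥ 21 ✓; rating 4 ≥ 4 ✓ → eligible.
Legal Services Plan — status seasonal ✗ (excluded) → not eligible.

Caregiver Leave, Dependent Care FSA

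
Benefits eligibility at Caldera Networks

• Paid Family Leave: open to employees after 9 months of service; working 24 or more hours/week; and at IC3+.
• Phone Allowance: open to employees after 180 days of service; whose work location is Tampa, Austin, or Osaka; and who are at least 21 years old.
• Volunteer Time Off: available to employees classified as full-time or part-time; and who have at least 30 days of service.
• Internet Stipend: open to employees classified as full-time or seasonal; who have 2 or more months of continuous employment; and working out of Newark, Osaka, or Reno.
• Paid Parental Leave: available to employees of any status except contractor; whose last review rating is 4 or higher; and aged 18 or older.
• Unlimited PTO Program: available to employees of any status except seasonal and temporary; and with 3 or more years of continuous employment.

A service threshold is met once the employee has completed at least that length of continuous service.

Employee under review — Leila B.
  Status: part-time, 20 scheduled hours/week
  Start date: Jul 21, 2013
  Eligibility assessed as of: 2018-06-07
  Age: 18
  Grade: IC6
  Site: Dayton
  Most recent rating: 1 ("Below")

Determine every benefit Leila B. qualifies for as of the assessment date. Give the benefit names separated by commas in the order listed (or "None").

Volunteer Time Off, Unlimited PTO Program

Service from Jul 21, 2013 to 2018-06-07: 1782 days.
Paid Family Leave — service 1782 days ≥ 9 months (≈270 days) ✓; 20 hrs/wk < 24 ✗ → not eligible.
Phone Allowance — service 1782 days ≥ 180 days ✓; site Dayton ✗ (not Tampa, Austin, or Osaka) → not eligible.
Volunteer Time Off — status part-time ✓; service 1782 days ≥ 30 days ✓ → eligible.
Internet Stipend — status part-time ✗ (requires full-time or seasonal) → not eligible.
Paid Parental Leave — status part-time ✓ (not excluded); rating 1 < 4 ✗ → not eligible.
Unlimited PTO Program — status part-time ✓ (not excluded); service 1782 days ≥ 3 years (≈1095 days) ✓ → eligible.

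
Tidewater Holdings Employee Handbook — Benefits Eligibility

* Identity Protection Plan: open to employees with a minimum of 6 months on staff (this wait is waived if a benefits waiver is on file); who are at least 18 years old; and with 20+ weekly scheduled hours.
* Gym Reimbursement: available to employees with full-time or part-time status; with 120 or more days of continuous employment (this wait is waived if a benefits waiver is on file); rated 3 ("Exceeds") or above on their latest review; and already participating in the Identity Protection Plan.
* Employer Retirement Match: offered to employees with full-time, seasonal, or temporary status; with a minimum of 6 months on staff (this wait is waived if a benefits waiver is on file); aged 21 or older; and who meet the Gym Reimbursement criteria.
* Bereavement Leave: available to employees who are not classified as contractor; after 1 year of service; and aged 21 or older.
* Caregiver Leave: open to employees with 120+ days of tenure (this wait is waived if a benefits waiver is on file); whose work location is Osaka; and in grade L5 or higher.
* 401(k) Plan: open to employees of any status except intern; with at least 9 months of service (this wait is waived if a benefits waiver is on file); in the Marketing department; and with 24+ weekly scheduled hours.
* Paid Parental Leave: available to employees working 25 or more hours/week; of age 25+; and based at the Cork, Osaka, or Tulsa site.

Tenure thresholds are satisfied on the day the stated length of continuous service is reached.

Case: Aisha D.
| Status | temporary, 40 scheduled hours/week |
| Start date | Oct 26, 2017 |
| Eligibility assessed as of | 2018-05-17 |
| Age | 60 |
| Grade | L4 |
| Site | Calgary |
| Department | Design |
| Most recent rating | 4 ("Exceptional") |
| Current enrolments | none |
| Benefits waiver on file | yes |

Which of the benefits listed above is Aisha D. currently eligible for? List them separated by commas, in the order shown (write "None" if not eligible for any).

Service from Oct 26, 2017 to 2018-05-17: 203 days.
Identity Protection Plan — benefits waiver on file ✓; age 60 ≥ 18 ✓; 40 hrs/wk ≥ 20 ✓ → eligible.
Gym Reimbursement — status temporary ✗ (requires full-time or part-time) → not eligible.
Employer Retirement Match — status temporary ✓; benefits waiver on file ✓; age 60 ≥ 21 ✓; not eligible for Gym Reimbursement ✗ → not eligible.
Bereavement Leave — status temporary ✓ (not excluded); service 203 days < 1 year (≈365 days) ✗ → not eligible.
Caregiver Leave — benefits waiver on file ✓; site Calgary ✗ (not Osaka) → not eligible.
401(k) Plan — status temporary ✓ (not excluded); benefits waiver on file ✓; dept Design ✗ → not eligible.
Paid Parental Leave — 40 hrs/wk ≥ 25 ✓; age 60 ≥ 25 ✓; site Calgary ✗ (not Cork, Osaka, or Tulsa) → not eligible.

Identity Protection Plan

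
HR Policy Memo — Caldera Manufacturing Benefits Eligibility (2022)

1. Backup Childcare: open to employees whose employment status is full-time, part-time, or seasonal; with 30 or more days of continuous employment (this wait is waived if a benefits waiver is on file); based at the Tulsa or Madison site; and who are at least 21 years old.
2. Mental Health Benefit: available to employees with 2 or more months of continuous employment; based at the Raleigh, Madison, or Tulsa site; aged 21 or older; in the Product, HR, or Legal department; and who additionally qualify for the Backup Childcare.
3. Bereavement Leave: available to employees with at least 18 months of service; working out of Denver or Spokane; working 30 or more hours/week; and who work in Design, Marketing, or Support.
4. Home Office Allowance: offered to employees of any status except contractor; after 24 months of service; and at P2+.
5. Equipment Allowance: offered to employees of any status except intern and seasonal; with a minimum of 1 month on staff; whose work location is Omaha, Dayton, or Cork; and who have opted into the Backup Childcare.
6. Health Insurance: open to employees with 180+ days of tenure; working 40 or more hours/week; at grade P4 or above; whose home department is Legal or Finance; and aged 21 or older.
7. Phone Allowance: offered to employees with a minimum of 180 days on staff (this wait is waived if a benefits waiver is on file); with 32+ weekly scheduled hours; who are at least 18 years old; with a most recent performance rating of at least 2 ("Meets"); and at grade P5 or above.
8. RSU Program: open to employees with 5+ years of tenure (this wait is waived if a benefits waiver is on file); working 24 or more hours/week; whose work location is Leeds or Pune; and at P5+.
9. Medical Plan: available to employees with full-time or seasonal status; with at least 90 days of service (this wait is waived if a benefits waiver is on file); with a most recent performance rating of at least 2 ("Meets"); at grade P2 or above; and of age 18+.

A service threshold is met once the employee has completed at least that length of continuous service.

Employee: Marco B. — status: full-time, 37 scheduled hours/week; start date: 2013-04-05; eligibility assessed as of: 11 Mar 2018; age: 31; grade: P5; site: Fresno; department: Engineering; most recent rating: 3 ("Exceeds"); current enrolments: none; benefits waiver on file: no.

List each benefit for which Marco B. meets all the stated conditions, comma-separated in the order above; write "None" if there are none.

Home Office Allowance, Phone Allowance, Medical Plan

Service from 2013-04-05 to 11 Mar 2018: 1801 days.
Backup Childcare — status full-time ✓; no waiver, service 1801 days ≥ 30 days ✓; site Fresno ✗ (not Tulsa or Madison) → not eligible.
Mental Health Benefit — service 1801 days ≥ 2 months (≈60 days) ✓; site Fresno ✗ (not Raleigh, Madison, or Tulsa) → not eligible.
Bereavement Leave — service 1801 days ≥ 18 months (≈540 days) ✓; site Fresno ✗ (not Denver or Spokane) → not eligible.
Home Office Allowance — status full-time ✓ (not excluded); service 1801 days ≥ 24 months (≈720 days) ✓; grade P5 ≥ P2 ✓ → eligible.
Equipment Allowance — status full-time ✓ (not excluded); service 1801 days ≥ 1 month (≈30 days) ✓; site Fresno ✗ (not Omaha, Dayton, or Cork) → not eligible.
Health Insurance — service 1801 days ≥ 180 days ✓; 37 hrs/wk < 40 ✗ → not eligible.
Phone Allowance — no waiver, service 1801 days ≥ 180 days ✓; 37 hrs/wk ≥ 32 ✓; age 31 ≥ 18 ✓; rating 3 ≥ 2 ✓; grade P5 ≥ P5 ✓ → eligible.
RSU Program — no waiver, service 1801 days < 5 years (≈1825 days) ✗ → not eligible.
Medical Plan — status full-time ✓; no waiver, service 1801 days ≥ 90 days ✓; rating 3 ≥ 2 ✓; grade P5 ≥ P2 ✓; age 31 ≥ 18 ✓ → eligible.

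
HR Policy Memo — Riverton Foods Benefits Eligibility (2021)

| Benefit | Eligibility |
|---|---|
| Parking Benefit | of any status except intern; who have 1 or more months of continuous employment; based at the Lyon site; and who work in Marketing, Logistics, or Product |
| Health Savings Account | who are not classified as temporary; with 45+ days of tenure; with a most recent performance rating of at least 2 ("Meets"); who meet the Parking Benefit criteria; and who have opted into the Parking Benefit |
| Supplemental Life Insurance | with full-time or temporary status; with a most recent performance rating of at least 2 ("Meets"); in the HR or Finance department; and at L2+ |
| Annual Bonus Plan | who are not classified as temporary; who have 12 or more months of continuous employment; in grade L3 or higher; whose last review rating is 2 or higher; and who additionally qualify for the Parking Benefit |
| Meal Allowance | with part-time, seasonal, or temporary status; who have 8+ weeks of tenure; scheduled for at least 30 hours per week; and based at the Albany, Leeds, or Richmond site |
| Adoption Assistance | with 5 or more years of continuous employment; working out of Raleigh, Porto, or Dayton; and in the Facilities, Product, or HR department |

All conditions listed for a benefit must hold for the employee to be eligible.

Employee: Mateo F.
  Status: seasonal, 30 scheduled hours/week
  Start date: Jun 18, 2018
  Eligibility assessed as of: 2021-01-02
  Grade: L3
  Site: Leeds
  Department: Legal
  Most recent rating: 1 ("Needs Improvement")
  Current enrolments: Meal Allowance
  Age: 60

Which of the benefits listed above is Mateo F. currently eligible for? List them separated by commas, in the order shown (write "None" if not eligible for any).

Service from Jun 18, 2018 to 2021-01-02: 929 days.
Parking Benefit — status seasonal ✓ (not excluded); service 929 days ≥ 1 month (≈30 days) ✓; site Leeds ✗ (not Lyon) → not eligible.
Health Savings Account — status seasonal ✓ (not excluded); service 929 days ≥ 45 days ✓; rating 1 < 2 ✗ → not eligible.
Supplemental Life Insurance — status seasonal ✗ (requires full-time or temporary) → not eligible.
Annual Bonus Plan — status seasonal ✓ (not excluded); service 929 days ≥ 12 months (≈360 days) ✓; grade L3 ≥ L3 ✓; rating 1 < 2 ✗ → not eligible.
Meal Allowance — status seasonal ✓; service 929 days ≥ 8 weeks (≈56 days) ✓; 30 hrs/wk ≥ 30 ✓; site Leeds ✓ → eligible.
Adoption Assistance — service 929 days < 5 years (≈1825 days) ✗ → not eligible.

Meal Allowance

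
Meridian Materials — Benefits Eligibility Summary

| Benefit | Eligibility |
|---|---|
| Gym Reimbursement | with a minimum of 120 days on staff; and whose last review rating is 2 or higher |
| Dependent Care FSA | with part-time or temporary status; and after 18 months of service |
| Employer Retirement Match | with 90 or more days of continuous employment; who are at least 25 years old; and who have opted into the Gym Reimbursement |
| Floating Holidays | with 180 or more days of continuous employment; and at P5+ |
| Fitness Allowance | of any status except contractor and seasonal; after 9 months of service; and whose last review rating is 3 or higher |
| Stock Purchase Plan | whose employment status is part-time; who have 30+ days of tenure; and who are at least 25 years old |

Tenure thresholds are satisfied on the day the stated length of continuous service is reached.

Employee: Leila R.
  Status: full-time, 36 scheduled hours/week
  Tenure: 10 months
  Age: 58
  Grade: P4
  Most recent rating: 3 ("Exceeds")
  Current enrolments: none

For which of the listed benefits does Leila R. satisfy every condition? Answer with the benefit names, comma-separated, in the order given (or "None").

Gym Reimbursement — service 10 months ≥ 120 days ✓; rating 3 ≥ 2 ✓ → eligible.
Dependent Care FSA — status full-time ✗ (requires part-time or temporary) → not eligible.
Employer Retirement Match — service 10 months ≥ 90 days ✓; age 58 ≥ 25 ✓; not enrolled in Gym Reimbursement ✗ → not eligible.
Floating Holidays — service 10 months ≥ 180 days ✓; grade P4 < P5 ✗ → not eligible.
Fitness Allowance — status full-time ✓ (not excluded); service 10 months ≥ 9 months ✓; rating 3 ≥ 3 ✓ → eligible.
Stock Purchase Plan — status full-time ✗ (requires part-time) → not eligible.

Gym Reimbursement, Fitness Allowance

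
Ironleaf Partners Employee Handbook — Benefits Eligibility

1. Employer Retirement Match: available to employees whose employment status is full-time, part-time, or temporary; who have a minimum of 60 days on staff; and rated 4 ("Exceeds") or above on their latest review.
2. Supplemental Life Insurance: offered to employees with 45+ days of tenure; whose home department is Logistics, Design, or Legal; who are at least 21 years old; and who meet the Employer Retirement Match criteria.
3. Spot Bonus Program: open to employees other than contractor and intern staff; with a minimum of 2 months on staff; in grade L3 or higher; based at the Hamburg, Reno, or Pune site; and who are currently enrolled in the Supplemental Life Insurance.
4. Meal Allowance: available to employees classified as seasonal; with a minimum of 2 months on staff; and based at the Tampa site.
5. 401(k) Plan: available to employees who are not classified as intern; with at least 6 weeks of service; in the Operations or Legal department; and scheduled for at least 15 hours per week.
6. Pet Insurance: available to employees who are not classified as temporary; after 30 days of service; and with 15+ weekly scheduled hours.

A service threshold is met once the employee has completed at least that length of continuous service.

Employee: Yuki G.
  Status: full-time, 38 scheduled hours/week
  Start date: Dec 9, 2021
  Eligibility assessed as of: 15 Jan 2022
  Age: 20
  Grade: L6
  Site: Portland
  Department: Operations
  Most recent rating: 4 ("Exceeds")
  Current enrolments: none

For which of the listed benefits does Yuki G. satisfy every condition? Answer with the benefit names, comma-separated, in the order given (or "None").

Service from Dec 9, 2021 to 15 Jan 2022: 37 days.
Employer Retirement Match — status full-time ✓; service 37 days < 60 days ✗ → not eligible.
Supplemental Life Insurance — service 37 days < 45 days ✗ → not eligible.
Spot Bonus Program — status full-time ✓ (not excluded); service 37 days < 2 months (≈60 days) ✗ → not eligible.
Meal Allowance — status full-time ✗ (requires seasonal) → not eligible.
401(k) Plan — status full-time ✓ (not excluded); service 37 days < 6 weeks (≈42 days) ✗ → not eligible.
Pet Insurance — status full-time ✓ (not excluded); service 37 days ≥ 30 days ✓; 38 hrs/wk ≥ 15 ✓ → eligible.

Pet Insurance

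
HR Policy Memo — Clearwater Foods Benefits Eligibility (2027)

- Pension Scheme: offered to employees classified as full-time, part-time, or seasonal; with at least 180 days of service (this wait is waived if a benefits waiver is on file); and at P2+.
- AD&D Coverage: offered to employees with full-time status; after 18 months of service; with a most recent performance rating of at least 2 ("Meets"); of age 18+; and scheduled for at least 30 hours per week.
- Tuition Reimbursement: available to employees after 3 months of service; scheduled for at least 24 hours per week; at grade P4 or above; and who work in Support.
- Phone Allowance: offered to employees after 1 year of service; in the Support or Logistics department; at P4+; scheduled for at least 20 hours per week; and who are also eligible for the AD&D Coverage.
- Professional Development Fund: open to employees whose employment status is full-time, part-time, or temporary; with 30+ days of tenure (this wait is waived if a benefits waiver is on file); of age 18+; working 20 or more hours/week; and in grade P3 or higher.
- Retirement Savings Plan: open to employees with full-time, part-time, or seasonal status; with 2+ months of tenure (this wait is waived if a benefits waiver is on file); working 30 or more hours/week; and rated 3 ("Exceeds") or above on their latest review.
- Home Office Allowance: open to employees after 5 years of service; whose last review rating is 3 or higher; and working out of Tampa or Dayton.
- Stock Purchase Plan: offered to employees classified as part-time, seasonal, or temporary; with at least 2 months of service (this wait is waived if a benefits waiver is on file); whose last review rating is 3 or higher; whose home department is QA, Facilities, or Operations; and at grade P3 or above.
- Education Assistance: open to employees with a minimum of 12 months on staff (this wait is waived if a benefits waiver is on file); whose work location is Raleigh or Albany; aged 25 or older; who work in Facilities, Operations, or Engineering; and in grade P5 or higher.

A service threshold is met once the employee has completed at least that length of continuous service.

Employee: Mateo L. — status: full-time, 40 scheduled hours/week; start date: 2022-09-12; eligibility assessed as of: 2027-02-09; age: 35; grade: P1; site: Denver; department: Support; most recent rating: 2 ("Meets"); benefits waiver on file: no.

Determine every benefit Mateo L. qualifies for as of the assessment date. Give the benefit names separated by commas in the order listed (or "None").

AD&D Coverage

Service from 2022-09-12 to 2027-02-09: 1611 days.
Pension Scheme — status full-time ✓; no waiver, service 1611 days ≥ 180 days ✓; grade P1 < P2 ✗ → not eligible.
AD&D Coverage — status full-time ✓; service 1611 days ≥ 18 months (≈540 days) ✓; rating 2 ≥ 2 ✓; age 35 ≥ 18 ✓; 40 hrs/wk ≥ 30 ✓ → eligible.
Tuition Reimbursement — service 1611 days ≥ 3 months (≈90 days) ✓; 40 hrs/wk ≥ 24 ✓; grade P1 < P4 ✗ → not eligible.
Phone Allowance — service 1611 days ≥ 1 year (≈365 days) ✓; dept Support ✓; grade P1 < P4 ✗ → not eligible.
Professional Development Fund — status full-time ✓; no waiver, service 1611 days ≥ 30 days ✓; age 35 ≥ 18 ✓; 40 hrs/wk ≥ 20 ✓; grade P1 < P3 ✗ → not eligible.
Retirement Savings Plan — status full-time ✓; no waiver, service 1611 days ≥ 2 months (≈60 days) ✓; 40 hrs/wk ≥ 30 ✓; rating 2 < 3 ✗ → not eligible.
Home Office Allowance — service 1611 days < 5 years (≈1825 days) ✗ → not eligible.
Stock Purchase Plan — status full-time ✗ (requires part-time, seasonal, or temporary) → not eligible.
Education Assistance — no waiver, service 1611 days ≥ 12 months (≈360 days) ✓; site Denver ✗ (not Raleigh or Albany) → not eligible.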